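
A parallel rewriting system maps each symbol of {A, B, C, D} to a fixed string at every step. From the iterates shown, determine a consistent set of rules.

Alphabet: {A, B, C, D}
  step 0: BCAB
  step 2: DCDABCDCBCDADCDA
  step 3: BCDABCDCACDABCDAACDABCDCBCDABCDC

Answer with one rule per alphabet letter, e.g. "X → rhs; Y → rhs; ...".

  step 2 ⇒ step 3: DCDABCDCBCDADCDA ⇒ BC·DA·BC·DC·AC·DA·BC·DA·AC·DA·BC·DC·BC·DA·BC·DC
    A ↦ DC
    B ↦ AC
    C ↦ DA
    D ↦ BC

A->DC, B->AC, C->DA, D->BC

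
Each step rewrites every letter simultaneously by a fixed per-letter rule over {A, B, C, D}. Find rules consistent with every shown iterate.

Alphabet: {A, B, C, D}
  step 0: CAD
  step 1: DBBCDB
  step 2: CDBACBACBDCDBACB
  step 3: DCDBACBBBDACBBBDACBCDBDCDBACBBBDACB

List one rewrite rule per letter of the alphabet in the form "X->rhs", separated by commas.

  step 2 ⇒ step 3: CDBACBACBDCDBACB ⇒ D·CDB·ACB·BB·D·ACB·BB·D·ACB·CDB·D·CDB·ACB·BB·D·ACB
    A ↦ BB
    B ↦ ACB
    C ↦ D
    D ↦ CDB

A->BB, B->ACB, C->D, D->CDB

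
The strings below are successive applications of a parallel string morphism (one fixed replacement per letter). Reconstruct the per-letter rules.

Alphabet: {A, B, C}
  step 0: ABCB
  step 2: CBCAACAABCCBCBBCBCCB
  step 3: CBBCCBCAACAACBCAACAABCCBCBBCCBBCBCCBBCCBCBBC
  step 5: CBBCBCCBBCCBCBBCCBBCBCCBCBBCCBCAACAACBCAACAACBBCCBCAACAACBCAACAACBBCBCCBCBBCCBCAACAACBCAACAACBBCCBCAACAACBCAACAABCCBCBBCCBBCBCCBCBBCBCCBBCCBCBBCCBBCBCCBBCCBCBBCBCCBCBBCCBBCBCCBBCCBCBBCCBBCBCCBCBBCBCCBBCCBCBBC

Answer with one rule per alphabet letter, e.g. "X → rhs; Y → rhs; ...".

  step 2 ⇒ step 3: CBCAACAABCCBCBBCBCCB ⇒ CB·BC·CB·CAA·CAA·CB·CAA·CAA·BC·CB·CB·BC·CB·BC·BC·CB·BC·CB·CB·BC
    A ↦ CAA
    B ↦ BC
    C ↦ CB

A->CAA, B->BC, C->CB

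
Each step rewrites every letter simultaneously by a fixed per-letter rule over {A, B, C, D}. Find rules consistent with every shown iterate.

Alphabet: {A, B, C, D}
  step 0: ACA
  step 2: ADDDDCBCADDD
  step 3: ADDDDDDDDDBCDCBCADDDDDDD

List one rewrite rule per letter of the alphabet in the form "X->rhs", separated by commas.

  step 2 ⇒ step 3: ADDDDCBCADDD ⇒ AD·DD·DD·DD·DD·BC·DC·BC·AD·DD·DD·DD
    A ↦ AD
    B ↦ DC
    C ↦ BC
    D ↦ DD

A->AD, B->DC, C->BC, D->DD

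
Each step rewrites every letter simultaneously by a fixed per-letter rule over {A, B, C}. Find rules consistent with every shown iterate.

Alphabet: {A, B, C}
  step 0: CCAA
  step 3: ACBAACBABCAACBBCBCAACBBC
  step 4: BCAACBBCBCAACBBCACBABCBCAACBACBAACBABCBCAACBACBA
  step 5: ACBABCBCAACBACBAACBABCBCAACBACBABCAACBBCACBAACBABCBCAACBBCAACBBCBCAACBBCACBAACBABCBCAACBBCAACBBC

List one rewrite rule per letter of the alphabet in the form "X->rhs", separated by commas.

  step 4 ⇒ step 5: BCAACBBCBCAACBBCACBABCBCAACBACBAACBABCBCAACBACBA ⇒ ACB·A·BC·BC·A·ACB·ACB·A·ACB·A·BC·BC·A·ACB·ACB·A·BC·A·ACB·BC·ACB·A·ACB·A·BC·BC·A·ACB·BC·A·ACB·BC·BC·A·ACB·BC·ACB·A·ACB·A·BC·BC·A·ACB·BC·A·ACB·BC
    A ↦ BC
    B ↦ ACB
    C ↦ A

A->BC, B->ACB, C->A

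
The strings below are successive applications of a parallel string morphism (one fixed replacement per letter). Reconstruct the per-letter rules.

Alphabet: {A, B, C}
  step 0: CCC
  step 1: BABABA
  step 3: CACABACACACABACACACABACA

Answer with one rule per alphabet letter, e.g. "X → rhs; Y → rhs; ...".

  step 0 ⇒ step 1: CCC ⇒ BA·BA·BA
    C ↦ BA
    A ↦ CA  (constrained at step 1)
    B ↦ AA  (constrained at step 1)

A->CA, B->AA, C->BA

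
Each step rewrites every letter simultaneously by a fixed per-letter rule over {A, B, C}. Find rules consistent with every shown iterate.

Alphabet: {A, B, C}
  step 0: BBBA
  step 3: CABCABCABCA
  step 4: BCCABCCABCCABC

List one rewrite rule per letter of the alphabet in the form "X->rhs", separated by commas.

  step 3 ⇒ step 4: CABCABCABCA ⇒ B·C·CA·B·C·CA·B·C·CA·B·C
    A ↦ C
    B ↦ CA
    C ↦ B

A->C, B->CA, C->B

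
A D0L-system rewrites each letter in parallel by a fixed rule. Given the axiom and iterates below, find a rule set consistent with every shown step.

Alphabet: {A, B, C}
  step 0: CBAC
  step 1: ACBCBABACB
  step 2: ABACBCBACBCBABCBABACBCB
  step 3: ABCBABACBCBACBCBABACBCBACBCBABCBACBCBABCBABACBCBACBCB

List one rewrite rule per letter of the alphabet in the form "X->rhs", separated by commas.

  step 2 ⇒ step 3: ABACBCBACBCBABCBABACBCB ⇒ AB·CB·AB·ACB·CB·ACB·CB·AB·ACB·CB·ACB·CB·AB·CB·ACB·CB·AB·CB·AB·ACB·CB·ACB·CB
    A ↦ AB
    B ↦ CB
    C ↦ ACB

A->AB, B->CB, C->ACB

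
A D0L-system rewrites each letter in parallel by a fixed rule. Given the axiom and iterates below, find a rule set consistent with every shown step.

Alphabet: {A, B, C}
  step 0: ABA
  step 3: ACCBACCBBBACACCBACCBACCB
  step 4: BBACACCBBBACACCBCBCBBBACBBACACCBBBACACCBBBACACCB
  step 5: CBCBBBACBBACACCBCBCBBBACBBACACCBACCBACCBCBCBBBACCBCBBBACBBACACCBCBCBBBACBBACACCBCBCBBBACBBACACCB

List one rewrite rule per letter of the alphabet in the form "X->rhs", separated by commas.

A->BB, B->CB, C->AC

  step 4 ⇒ step 5: BBACACCBBBACACCBCBCBBBACBBACACCBBBACACCBBBACACCB ⇒ CB·CB·BB·AC·BB·AC·AC·CB·CB·CB·BB·AC·BB·AC·AC·CB·AC·CB·AC·CB·CB·CB·BB·AC·CB·CB·BB·AC·BB·AC·AC·CB·CB·CB·BB·AC·BB·AC·AC·CB·CB·CB·BB·AC·BB·AC·AC·CB
    A ↦ BB
    B ↦ CB
    C ↦ AC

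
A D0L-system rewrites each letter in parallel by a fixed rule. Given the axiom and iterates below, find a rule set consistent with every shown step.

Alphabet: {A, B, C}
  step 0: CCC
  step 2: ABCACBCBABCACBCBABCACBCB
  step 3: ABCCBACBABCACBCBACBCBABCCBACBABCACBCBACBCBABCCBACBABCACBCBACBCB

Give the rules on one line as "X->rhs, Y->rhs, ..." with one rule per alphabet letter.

  step 2 ⇒ step 3: ABCACBCBABCACBCBABCACBCB ⇒ ABC·CB·ACB·ABC·ACB·CB·ACB·CB·ABC·CB·ACB·ABC·ACB·CB·ACB·CB·ABC·CB·ACB·ABC·ACB·CB·ACB·CB
    A ↦ ABC
    B ↦ CB
    C ↦ ACB

A->ABC, B->CB, C->ACB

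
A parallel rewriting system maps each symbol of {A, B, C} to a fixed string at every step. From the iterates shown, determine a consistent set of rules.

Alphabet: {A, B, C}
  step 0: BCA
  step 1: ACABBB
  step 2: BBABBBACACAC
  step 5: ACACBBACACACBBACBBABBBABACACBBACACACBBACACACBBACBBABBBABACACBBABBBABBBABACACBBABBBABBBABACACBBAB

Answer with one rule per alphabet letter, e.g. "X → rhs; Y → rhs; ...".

A->BB, B->AC, C->AB

  step 1 ⇒ step 2: ACABBB ⇒ BB·AB·BB·AC·AC·AC
    A ↦ BB
    B ↦ AC
    C ↦ AB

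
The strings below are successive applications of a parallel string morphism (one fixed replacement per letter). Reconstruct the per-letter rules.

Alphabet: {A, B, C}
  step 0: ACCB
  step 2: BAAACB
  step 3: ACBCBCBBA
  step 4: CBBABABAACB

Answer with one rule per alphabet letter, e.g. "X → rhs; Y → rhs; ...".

A->CB, B->A, C->B

  step 3 ⇒ step 4: ACBCBCBBA ⇒ CB·B·A·B·A·B·A·A·CB
    A ↦ CB
    B ↦ A
    C ↦ B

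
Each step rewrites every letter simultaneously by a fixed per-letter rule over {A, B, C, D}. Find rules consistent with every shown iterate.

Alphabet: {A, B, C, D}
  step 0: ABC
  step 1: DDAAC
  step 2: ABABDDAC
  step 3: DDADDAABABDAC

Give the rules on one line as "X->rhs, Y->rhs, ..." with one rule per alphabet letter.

  step 2 ⇒ step 3: ABABDDAC ⇒ D·DA·D·DA·AB·AB·D·AC
    A ↦ D
    B ↦ DA
    C ↦ AC
    D ↦ AB

A->D, B->DA, C->AC, D->AB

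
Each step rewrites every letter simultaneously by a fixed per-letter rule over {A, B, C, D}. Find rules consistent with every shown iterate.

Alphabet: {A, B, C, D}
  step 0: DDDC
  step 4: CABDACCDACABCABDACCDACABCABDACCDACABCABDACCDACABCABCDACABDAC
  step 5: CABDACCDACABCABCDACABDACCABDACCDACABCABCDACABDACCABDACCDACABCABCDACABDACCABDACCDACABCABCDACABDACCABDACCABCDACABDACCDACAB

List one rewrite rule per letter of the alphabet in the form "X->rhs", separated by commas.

A->DA, B->C, C->CAB, D->C

  step 4 ⇒ step 5: CABDACCDACABCABDACCDACABCABDACCDACABCABDACCDACABCABCDACABDAC ⇒ CAB·DA·C·C·DA·CAB·CAB·C·DA·CAB·DA·C·CAB·DA·C·C·DA·CAB·CAB·C·DA·CAB·DA·C·CAB·DA·C·C·DA·CAB·CAB·C·DA·CAB·DA·C·CAB·DA·C·C·DA·CAB·CAB·C·DA·CAB·DA·C·CAB·DA·C·CAB·C·DA·CAB·DA·C·C·DA·CAB
    A ↦ DA
    B ↦ C
    C ↦ CAB
    D ↦ C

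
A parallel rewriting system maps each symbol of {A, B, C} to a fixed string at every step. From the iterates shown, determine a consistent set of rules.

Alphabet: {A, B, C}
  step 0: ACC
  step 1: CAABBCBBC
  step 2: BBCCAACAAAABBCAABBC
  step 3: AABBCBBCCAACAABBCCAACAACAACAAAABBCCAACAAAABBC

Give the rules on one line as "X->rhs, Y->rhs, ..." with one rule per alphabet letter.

  step 2 ⇒ step 3: BBCCAACAAAABBCAABBC ⇒ A·A·BBC·BBC·CAA·CAA·BBC·CAA·CAA·CAA·CAA·A·A·BBC·CAA·CAA·A·A·BBC
    A ↦ CAA
    B ↦ A
    C ↦ BBC

A->CAA, B->A, C->BBC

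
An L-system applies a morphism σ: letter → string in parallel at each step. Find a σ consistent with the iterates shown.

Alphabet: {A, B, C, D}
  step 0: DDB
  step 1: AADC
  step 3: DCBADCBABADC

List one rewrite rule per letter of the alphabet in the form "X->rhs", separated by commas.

  step 0 ⇒ step 1: DDB ⇒ A·A·DC
    B ↦ DC
    D ↦ A
    A ↦ BA  (constrained at step 1)
    C ↦ B  (constrained at step 1)

A->BA, B->DC, C->B, D->A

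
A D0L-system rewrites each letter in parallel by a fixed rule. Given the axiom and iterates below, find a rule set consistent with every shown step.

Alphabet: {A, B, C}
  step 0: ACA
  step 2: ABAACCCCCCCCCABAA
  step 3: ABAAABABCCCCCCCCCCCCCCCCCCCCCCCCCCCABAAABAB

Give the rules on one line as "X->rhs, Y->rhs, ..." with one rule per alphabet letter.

  step 2 ⇒ step 3: ABAACCCCCCCCCABAA ⇒ AB·AA·AB·AB·CCC·CCC·CCC·CCC·CCC·CCC·CCC·CCC·CCC·AB·AA·AB·AB
    A ↦ AB
    B ↦ AA
    C ↦ CCC

A->AB, B->AA, C->CCC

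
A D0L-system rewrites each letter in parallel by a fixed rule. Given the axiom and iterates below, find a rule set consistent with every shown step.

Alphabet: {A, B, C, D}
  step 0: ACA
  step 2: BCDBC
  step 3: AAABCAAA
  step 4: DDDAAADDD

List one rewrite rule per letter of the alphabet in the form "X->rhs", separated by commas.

  step 3 ⇒ step 4: AAABCAAA ⇒ D·D·D·AA·A·D·D·D
    A ↦ D
    B ↦ AA
    C ↦ A
  step 2 ⇒ step 3: BCDBC ⇒ AA·A·BC·AA·A
    D ↦ BC

A->D, B->AA, C->A, D->BC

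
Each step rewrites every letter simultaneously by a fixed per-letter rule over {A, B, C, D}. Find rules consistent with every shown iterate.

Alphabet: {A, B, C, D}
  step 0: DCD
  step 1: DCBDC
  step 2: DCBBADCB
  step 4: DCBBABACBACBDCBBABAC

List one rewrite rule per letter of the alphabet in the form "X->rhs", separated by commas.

  step 1 ⇒ step 2: DCBDC ⇒ DC·B·BA·DC·B
    B ↦ BA
    C ↦ B
    D ↦ DC
    A ↦ C  (constrained at step 2)

A->C, B->BA, C->B, D->DC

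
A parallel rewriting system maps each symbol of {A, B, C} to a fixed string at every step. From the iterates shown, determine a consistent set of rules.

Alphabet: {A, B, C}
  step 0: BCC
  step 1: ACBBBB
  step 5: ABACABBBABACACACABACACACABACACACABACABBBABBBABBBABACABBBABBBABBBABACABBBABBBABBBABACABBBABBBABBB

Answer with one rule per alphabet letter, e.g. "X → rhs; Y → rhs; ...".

A->AB, B->AC, C->BB

  step 0 ⇒ step 1: BCC ⇒ AC·BB·BB
    B ↦ AC
    C ↦ BB
    A ↦ AB  (constrained at step 1)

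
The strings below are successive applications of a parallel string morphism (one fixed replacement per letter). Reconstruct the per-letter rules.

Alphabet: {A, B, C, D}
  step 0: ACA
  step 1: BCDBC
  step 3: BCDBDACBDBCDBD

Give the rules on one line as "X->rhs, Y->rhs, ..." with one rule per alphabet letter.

A->BC, B->AC, C->D, D->BD

  step 0 ⇒ step 1: ACA ⇒ BC·D·BC
    A ↦ BC
    C ↦ D
    B ↦ AC  (constrained at step 1)
    D ↦ BD  (constrained at step 1)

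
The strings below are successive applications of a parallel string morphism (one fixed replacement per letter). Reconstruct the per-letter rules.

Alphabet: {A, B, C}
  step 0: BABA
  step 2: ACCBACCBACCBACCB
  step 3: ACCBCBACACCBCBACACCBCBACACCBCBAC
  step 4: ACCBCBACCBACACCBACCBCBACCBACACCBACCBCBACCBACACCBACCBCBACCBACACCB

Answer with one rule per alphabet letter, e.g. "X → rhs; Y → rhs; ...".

  step 3 ⇒ step 4: ACCBCBACACCBCBACACCBCBACACCBCBAC ⇒ AC·CB·CB·AC·CB·AC·AC·CB·AC·CB·CB·AC·CB·AC·AC·CB·AC·CB·CB·AC·CB·AC·AC·CB·AC·CB·CB·AC·CB·AC·AC·CB
    A ↦ AC
    B ↦ AC
    C ↦ CB

A->AC, B->AC, C->CB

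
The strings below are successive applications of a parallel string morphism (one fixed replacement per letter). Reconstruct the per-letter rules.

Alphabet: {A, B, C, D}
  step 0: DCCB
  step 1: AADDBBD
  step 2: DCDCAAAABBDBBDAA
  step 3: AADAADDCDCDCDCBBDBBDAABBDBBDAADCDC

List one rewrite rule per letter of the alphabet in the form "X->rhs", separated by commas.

A->DC, B->BBD, C->D, D->AA

  step 2 ⇒ step 3: DCDCAAAABBDBBDAA ⇒ AA·D·AA·D·DC·DC·DC·DC·BBD·BBD·AA·BBD·BBD·AA·DC·DC
    A ↦ DC
    B ↦ BBD
    C ↦ D
    D ↦ AA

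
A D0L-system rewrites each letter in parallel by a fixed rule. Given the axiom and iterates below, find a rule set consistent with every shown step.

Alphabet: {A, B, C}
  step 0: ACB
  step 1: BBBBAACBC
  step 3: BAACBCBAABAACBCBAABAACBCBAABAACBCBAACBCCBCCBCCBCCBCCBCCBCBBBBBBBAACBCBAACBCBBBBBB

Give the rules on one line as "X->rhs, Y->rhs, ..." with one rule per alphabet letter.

  step 0 ⇒ step 1: ACB ⇒ BBB·BAA·CBC
    A ↦ BBB
    B ↦ CBC
    C ↦ BAA

A->BBB, B->CBC, C->BAA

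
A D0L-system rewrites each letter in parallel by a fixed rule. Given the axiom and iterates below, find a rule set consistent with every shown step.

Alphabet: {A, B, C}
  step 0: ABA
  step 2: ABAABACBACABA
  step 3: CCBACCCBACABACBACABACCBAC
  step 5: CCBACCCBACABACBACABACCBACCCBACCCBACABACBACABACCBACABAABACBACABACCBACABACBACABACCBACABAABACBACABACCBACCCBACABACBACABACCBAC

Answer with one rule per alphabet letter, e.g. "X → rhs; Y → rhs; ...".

A->C, B->CBA, C->ABA

  step 2 ⇒ step 3: ABAABACBACABA ⇒ C·CBA·C·C·CBA·C·ABA·CBA·C·ABA·C·CBA·C
    A ↦ C
    B ↦ CBA
    C ↦ ABA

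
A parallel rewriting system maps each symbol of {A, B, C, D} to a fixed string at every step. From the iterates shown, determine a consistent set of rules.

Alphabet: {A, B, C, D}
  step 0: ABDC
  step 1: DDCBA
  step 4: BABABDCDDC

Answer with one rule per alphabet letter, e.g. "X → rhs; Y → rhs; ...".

  step 0 ⇒ step 1: ABDC ⇒ D·DC·B·A
    A ↦ D
    B ↦ DC
    C ↦ A
    D ↦ B

A->D, B->DC, C->A, D->B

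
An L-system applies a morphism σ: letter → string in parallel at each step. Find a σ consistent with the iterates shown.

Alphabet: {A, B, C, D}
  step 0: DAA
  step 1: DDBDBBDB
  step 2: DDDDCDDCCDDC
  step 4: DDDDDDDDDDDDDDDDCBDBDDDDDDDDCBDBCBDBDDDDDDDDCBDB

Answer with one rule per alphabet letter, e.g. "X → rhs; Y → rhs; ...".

  step 1 ⇒ step 2: DDBDBBDB ⇒ DD·DD·C·DD·C·C·DD·C
    B ↦ C
    D ↦ DD
  step 0 ⇒ step 1: DAA ⇒ DD·BDB·BDB
    A ↦ BDB
    C ↦ BA  (constrained at step 2)

A->BDB, B->C, C->BA, D->DD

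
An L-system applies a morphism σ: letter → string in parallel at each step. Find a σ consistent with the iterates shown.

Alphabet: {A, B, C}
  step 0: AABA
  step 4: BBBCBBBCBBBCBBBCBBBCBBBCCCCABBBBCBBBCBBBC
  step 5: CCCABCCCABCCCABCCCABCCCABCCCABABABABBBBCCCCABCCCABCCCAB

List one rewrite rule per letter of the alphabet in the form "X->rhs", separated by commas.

A->BBB, B->C, C->AB

  step 4 ⇒ step 5: BBBCBBBCBBBCBBBCBBBCBBBCCCCABBBBCBBBCBBBC ⇒ C·C·C·AB·C·C·C·AB·C·C·C·AB·C·C·C·AB·C·C·C·AB·C·C·C·AB·AB·AB·AB·BBB·C·C·C·C·AB·C·C·C·AB·C·C·C·AB
    A ↦ BBB
    B ↦ C
    C ↦ AB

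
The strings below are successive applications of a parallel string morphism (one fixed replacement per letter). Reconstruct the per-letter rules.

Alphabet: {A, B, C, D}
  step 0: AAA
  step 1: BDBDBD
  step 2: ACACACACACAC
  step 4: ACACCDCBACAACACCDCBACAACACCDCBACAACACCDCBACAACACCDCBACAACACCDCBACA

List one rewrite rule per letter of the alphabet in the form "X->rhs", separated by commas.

  step 1 ⇒ step 2: BDBDBD ⇒ ACA·C·ACA·C·ACA·C
    B ↦ ACA
    D ↦ C
  step 0 ⇒ step 1: AAA ⇒ BD·BD·BD
    A ↦ BD
    C ↦ DCB  (constrained at step 2)

A->BD, B->ACA, C->DCB, D->C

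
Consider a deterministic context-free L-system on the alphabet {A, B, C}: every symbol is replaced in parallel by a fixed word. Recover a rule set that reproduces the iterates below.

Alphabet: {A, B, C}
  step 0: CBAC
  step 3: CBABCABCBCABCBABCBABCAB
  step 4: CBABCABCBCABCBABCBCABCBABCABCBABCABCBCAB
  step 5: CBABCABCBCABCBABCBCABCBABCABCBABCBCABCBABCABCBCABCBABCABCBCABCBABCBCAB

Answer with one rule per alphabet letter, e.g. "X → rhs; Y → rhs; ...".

  step 4 ⇒ step 5: CBABCABCBCABCBABCBCABCBABCABCBABCABCBCAB ⇒ CB·AB·C·AB·CB·C·AB·CB·AB·CB·C·AB·CB·AB·C·AB·CB·AB·CB·C·AB·CB·AB·C·AB·CB·C·AB·CB·AB·C·AB·CB·C·AB·CB·AB·CB·C·AB
    A ↦ C
    B ↦ AB
    C ↦ CB

A->C, B->AB, C->CB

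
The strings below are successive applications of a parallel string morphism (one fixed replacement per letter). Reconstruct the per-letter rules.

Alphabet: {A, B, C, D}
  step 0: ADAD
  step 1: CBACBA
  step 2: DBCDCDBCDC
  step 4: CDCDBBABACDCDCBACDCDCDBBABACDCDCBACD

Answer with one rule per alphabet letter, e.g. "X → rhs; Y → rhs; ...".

  step 1 ⇒ step 2: CBACBA ⇒ DB·CD·C·DB·CD·C
    A ↦ C
    B ↦ CD
    C ↦ DB
  step 0 ⇒ step 1: ADAD ⇒ C·BA·C·BA
    D ↦ BA

A->C, B->CD, C->DB, D->BA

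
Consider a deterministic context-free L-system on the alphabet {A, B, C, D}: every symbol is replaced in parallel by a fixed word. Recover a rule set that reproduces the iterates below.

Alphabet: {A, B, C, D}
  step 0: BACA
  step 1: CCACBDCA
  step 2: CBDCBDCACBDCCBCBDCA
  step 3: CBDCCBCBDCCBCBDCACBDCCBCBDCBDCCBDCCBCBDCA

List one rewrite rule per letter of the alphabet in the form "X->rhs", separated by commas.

A->CA, B->C, C->CBD, D->CB

  step 2 ⇒ step 3: CBDCBDCACBDCCBCBDCA ⇒ CBD·C·CB·CBD·C·CB·CBD·CA·CBD·C·CB·CBD·CBD·C·CBD·C·CB·CBD·CA
    A ↦ CA
    B ↦ C
    C ↦ CBD
    D ↦ CB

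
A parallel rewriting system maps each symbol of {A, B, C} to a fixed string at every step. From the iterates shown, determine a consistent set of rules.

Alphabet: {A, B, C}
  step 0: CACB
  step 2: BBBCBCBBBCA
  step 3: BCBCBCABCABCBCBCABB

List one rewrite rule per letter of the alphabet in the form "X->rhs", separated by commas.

A->BB, B->BC, C->A

  step 2 ⇒ step 3: BBBCBCBBBCA ⇒ BC·BC·BC·A·BC·A·BC·BC·BC·A·BB
    A ↦ BB
    B ↦ BC
    C ↦ A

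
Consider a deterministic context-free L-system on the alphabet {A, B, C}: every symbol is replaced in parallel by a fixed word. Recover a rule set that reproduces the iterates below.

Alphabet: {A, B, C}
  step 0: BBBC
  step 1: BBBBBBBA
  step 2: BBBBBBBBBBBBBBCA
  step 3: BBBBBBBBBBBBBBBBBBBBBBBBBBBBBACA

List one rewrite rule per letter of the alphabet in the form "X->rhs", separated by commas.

A->CA, B->BB, C->BA

  step 2 ⇒ step 3: BBBBBBBBBBBBBBCA ⇒ BB·BB·BB·BB·BB·BB·BB·BB·BB·BB·BB·BB·BB·BB·BA·CA
    A ↦ CA
    B ↦ BB
    C ↦ BA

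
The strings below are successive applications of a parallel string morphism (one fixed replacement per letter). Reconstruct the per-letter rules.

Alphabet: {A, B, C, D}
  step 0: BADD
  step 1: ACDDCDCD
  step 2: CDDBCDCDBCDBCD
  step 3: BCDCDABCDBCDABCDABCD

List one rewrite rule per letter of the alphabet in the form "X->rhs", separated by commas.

  step 2 ⇒ step 3: CDDBCDCDBCDBCD ⇒ B·CD·CD·A·B·CD·B·CD·A·B·CD·A·B·CD
    B ↦ A
    C ↦ B
    D ↦ CD
  step 0 ⇒ step 1: BADD ⇒ A·CDD·CD·CD
    A ↦ CDD

A->CDD, B->A, C->B, D->CD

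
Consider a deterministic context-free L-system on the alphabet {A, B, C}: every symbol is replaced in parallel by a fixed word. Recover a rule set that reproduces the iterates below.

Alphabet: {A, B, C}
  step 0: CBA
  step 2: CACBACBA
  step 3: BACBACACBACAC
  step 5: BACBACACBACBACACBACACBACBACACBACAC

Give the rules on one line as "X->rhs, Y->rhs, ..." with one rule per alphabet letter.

  step 2 ⇒ step 3: CACBACBA ⇒ BA·C·BA·CA·C·BA·CA·C
    A ↦ C
    B ↦ CA
    C ↦ BA

A->C, B->CA, C->BA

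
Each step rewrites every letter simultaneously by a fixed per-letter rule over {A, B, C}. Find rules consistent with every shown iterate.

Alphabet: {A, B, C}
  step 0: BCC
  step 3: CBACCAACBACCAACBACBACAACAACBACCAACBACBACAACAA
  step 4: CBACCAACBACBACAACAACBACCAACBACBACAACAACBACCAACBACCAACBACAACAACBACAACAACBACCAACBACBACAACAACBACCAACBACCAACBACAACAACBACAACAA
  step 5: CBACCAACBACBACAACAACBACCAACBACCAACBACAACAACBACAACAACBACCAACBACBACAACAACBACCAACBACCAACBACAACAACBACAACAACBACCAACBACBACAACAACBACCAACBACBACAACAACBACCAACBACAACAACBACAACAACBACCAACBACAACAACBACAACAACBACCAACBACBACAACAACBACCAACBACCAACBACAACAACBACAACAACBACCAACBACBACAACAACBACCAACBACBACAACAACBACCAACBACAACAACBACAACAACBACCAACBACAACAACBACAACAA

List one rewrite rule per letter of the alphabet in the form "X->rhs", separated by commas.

  step 4 ⇒ step 5: CBACCAACBACBACAACAACBACCAACBACBACAACAACBACCAACBACCAACBACAACAACBACAACAACBACCAACBACBACAACAACBACCAACBACCAACBACAACAACBACAACAA ⇒ CBA·C·CAA·CBA·CBA·CAA·CAA·CBA·C·CAA·CBA·C·CAA·CBA·CAA·CAA·CBA·CAA·CAA·CBA·C·CAA·CBA·CBA·CAA·CAA·CBA·C·CAA·CBA·C·CAA·CBA·CAA·CAA·CBA·CAA·CAA·CBA·C·CAA·CBA·CBA·CAA·CAA·CBA·C·CAA·CBA·CBA·CAA·CAA·CBA·C·CAA·CBA·CAA·CAA·CBA·CAA·CAA·CBA·C·CAA·CBA·CAA·CAA·CBA·CAA·CAA·CBA·C·CAA·CBA·CBA·CAA·CAA·CBA·C·CAA·CBA·C·CAA·CBA·CAA·CAA·CBA·CAA·CAA·CBA·C·CAA·CBA·CBA·CAA·CAA·CBA·C·CAA·CBA·CBA·CAA·CAA·CBA·C·CAA·CBA·CAA·CAA·CBA·CAA·CAA·CBA·C·CAA·CBA·CAA·CAA·CBA·CAA·CAA
    A ↦ CAA
    B ↦ C
    C ↦ CBA

A->CAA, B->C, C->CBA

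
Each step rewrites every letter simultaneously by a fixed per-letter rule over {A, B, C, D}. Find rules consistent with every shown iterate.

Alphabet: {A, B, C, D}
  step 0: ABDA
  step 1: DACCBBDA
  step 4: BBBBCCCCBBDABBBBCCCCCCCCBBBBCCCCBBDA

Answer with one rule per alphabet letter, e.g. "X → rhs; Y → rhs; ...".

  step 0 ⇒ step 1: ABDA ⇒ DA·CC·BB·DA
    A ↦ DA
    B ↦ CC
    D ↦ BB
    C ↦ B  (constrained at step 1)

A->DA, B->CC, C->B, D->BB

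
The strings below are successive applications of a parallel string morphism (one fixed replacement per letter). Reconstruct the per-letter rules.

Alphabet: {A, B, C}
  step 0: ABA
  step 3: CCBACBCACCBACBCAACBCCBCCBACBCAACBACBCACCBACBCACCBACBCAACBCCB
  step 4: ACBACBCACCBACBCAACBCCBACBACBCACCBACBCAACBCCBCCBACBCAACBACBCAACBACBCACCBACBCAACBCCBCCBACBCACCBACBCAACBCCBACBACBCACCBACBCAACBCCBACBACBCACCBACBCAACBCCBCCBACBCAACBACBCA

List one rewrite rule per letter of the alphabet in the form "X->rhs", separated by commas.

A->CCB, B->CA, C->ACB

  step 3 ⇒ step 4: CCBACBCACCBACBCAACBCCBCCBACBCAACBACBCACCBACBCACCBACBCAACBCCB ⇒ ACB·ACB·CA·CCB·ACB·CA·ACB·CCB·ACB·ACB·CA·CCB·ACB·CA·ACB·CCB·CCB·ACB·CA·ACB·ACB·CA·ACB·ACB·CA·CCB·ACB·CA·ACB·CCB·CCB·ACB·CA·CCB·ACB·CA·ACB·CCB·ACB·ACB·CA·CCB·ACB·CA·ACB·CCB·ACB·ACB·CA·CCB·ACB·CA·ACB·CCB·CCB·ACB·CA·ACB·ACB·CA
    A ↦ CCB
    B ↦ CA
    C ↦ ACB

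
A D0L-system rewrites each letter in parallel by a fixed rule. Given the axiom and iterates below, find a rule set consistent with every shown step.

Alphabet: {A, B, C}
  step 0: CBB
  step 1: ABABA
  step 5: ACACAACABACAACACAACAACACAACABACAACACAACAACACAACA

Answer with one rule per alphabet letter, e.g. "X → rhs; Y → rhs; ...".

A->CA, B->BA, C->A

  step 0 ⇒ step 1: CBB ⇒ A·BA·BA
    B ↦ BA
    C ↦ A
    A ↦ CA  (constrained at step 1)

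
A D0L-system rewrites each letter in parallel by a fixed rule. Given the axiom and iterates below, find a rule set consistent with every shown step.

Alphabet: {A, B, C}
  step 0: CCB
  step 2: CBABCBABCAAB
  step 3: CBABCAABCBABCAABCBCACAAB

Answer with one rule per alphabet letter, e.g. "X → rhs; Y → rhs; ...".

  step 2 ⇒ step 3: CBABCBABCAAB ⇒ CB·AB·CA·AB·CB·AB·CA·AB·CB·CA·CA·AB
    A ↦ CA
    B ↦ AB
    C ↦ CB

A->CA, B->AB, C->CB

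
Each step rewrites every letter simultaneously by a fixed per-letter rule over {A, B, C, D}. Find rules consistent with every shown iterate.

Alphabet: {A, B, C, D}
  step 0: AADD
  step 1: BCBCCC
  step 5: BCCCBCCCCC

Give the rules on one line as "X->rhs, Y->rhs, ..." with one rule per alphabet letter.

  step 0 ⇒ step 1: AADD ⇒ BC·BC·C·C
    A ↦ BC
    D ↦ C
    B ↦ A  (constrained at step 1)
    C ↦ D  (constrained at step 1)

A->BC, B->A, C->D, D->C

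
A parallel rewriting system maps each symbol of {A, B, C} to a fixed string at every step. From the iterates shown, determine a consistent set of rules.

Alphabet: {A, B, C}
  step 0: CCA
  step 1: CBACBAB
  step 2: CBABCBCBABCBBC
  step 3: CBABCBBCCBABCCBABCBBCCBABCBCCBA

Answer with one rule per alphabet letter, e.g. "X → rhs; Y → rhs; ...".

A->B, B->BC, C->CBA

  step 2 ⇒ step 3: CBABCBCBABCBBC ⇒ CBA·BC·B·BC·CBA·BC·CBA·BC·B·BC·CBA·BC·BC·CBA
    A ↦ B
    B ↦ BC
    C ↦ CBA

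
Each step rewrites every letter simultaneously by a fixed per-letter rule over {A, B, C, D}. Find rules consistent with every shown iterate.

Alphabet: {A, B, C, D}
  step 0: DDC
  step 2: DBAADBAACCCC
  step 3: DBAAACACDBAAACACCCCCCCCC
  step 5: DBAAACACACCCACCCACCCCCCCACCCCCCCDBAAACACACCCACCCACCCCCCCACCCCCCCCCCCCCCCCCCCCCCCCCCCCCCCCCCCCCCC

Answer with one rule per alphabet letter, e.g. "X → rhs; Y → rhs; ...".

A->AC, B->AA, C->CC, D->DB

  step 2 ⇒ step 3: DBAADBAACCCC ⇒ DB·AA·AC·AC·DB·AA·AC·AC·CC·CC·CC·CC
    A ↦ AC
    B ↦ AA
    C ↦ CC
    D ↦ DB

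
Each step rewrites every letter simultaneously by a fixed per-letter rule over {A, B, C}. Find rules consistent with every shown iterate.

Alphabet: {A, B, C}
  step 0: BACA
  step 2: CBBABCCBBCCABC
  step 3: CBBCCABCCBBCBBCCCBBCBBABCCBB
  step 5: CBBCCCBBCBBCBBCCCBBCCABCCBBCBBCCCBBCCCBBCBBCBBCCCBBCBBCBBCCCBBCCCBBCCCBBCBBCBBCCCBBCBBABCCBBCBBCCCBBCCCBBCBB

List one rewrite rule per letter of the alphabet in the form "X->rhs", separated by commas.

  step 2 ⇒ step 3: CBBABCCBBCCABC ⇒ CBB·C·C·AB·C·CBB·CBB·C·C·CBB·CBB·AB·C·CBB
    A ↦ AB
    B ↦ C
    C ↦ CBB

A->AB, B->C, C->CBB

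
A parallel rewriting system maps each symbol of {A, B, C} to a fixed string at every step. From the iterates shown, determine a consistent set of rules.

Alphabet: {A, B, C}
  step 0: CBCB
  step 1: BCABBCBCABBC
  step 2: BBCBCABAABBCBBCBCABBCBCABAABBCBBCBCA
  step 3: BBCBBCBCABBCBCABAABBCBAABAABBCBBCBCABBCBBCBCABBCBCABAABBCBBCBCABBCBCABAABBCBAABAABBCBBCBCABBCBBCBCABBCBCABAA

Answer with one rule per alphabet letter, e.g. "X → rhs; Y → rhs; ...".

A->BAA, B->BBC, C->BCA

  step 2 ⇒ step 3: BBCBCABAABBCBBCBCABBCBCABAABBCBBCBCA ⇒ BBC·BBC·BCA·BBC·BCA·BAA·BBC·BAA·BAA·BBC·BBC·BCA·BBC·BBC·BCA·BBC·BCA·BAA·BBC·BBC·BCA·BBC·BCA·BAA·BBC·BAA·BAA·BBC·BBC·BCA·BBC·BBC·BCA·BBC·BCA·BAA
    A ↦ BAA
    B ↦ BBC
    C ↦ BCA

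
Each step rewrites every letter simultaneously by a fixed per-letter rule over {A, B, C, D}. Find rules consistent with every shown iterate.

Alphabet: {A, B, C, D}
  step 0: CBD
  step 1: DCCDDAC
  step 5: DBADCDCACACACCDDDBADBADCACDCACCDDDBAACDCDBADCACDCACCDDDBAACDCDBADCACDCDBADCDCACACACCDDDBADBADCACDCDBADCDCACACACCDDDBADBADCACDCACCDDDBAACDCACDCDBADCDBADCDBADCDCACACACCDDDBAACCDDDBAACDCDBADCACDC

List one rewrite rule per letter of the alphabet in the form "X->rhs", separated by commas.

A->DBA, B->CDD, C->DC, D->AC

  step 0 ⇒ step 1: CBD ⇒ DC·CDD·AC
    B ↦ CDD
    C ↦ DC
    D ↦ AC
    A ↦ DBA  (constrained at step 1)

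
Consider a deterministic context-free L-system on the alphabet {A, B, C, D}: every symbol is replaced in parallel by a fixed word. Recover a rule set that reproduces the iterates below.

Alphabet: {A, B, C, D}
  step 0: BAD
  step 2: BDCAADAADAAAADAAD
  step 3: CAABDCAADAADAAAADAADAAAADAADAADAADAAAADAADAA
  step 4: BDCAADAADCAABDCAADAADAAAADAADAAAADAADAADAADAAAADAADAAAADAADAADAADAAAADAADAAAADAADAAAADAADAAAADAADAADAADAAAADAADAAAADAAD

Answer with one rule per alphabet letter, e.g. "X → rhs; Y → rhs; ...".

A->AAD, B->C, C->BDC, D->AA

  step 3 ⇒ step 4: CAABDCAADAADAAAADAADAAAADAADAADAADAAAADAADAA ⇒ BDC·AAD·AAD·C·AA·BDC·AAD·AAD·AA·AAD·AAD·AA·AAD·AAD·AAD·AAD·AA·AAD·AAD·AA·AAD·AAD·AAD·AAD·AA·AAD·AAD·AA·AAD·AAD·AA·AAD·AAD·AA·AAD·AAD·AAD·AAD·AA·AAD·AAD·AA·AAD·AAD
    A ↦ AAD
    B ↦ C
    C ↦ BDC
    D ↦ AA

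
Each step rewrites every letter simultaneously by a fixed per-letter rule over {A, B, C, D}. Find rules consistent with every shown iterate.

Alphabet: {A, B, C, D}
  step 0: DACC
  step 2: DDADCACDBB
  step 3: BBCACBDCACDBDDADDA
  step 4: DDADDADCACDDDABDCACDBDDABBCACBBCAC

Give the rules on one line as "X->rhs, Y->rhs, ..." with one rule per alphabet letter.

A->CAC, B->DDA, C->D, D->B

  step 3 ⇒ step 4: BBCACBDCACDBDDADDA ⇒ DDA·DDA·D·CAC·D·DDA·B·D·CAC·D·B·DDA·B·B·CAC·B·B·CAC
    A ↦ CAC
    B ↦ DDA
    C ↦ D
    D ↦ B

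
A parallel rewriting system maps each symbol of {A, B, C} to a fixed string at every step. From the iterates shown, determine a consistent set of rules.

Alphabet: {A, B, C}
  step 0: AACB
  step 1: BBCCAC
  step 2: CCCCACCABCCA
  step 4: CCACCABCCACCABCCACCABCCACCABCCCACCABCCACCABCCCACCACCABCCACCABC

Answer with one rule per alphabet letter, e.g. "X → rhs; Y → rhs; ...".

A->B, B->C, C->CCA

  step 1 ⇒ step 2: BBCCAC ⇒ C·C·CCA·CCA·B·CCA
    A ↦ B
    B ↦ C
    C ↦ CCA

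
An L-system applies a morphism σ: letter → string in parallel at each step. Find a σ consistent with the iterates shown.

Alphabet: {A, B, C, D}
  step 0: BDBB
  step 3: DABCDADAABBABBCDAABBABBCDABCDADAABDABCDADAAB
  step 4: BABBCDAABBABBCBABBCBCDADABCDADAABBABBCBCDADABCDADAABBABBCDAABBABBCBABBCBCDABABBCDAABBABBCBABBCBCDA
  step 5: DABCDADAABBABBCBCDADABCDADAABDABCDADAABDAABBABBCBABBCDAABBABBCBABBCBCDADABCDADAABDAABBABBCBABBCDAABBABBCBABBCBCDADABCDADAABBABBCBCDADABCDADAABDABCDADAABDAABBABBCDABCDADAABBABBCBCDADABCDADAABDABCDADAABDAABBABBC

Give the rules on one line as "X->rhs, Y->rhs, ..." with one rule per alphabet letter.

A->BC, B->DA, C->AB, D->BAB

  step 4 ⇒ step 5: BABBCDAABBABBCBABBCBCDADABCDADAABBABBCBCDADABCDADAABBABBCDAABBABBCBABBCBCDABABBCDAABBABBCBABBCBCDA ⇒ DA·BC·DA·DA·AB·BAB·BC·BC·DA·DA·BC·DA·DA·AB·DA·BC·DA·DA·AB·DA·AB·BAB·BC·BAB·BC·DA·AB·BAB·BC·BAB·BC·BC·DA·DA·BC·DA·DA·AB·DA·AB·BAB·BC·BAB·BC·DA·AB·BAB·BC·BAB·BC·BC·DA·DA·BC·DA·DA·AB·BAB·BC·BC·DA·DA·BC·DA·DA·AB·DA·BC·DA·DA·AB·DA·AB·BAB·BC·DA·BC·DA·DA·AB·BAB·BC·BC·DA·DA·BC·DA·DA·AB·DA·BC·DA·DA·AB·DA·AB·BAB·BC
    A ↦ BC
    B ↦ DA
    C ↦ AB
    D ↦ BAB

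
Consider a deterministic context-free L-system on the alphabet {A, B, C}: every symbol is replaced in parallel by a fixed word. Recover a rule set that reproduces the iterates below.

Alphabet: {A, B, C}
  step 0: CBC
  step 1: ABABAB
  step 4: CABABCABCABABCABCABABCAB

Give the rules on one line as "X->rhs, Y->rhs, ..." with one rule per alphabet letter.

A->C, B->AB, C->AB

  step 0 ⇒ step 1: CBC ⇒ AB·AB·AB
    B ↦ AB
    C ↦ AB
    A ↦ C  (constrained at step 1)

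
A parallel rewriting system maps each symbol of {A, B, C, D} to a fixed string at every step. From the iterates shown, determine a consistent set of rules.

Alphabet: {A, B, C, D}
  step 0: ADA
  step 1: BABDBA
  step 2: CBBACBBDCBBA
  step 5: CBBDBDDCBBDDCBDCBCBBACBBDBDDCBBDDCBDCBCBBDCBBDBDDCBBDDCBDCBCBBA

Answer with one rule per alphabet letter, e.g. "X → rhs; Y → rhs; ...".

  step 1 ⇒ step 2: BABDBA ⇒ CB·BA·CB·BD·CB·BA
    A ↦ BA
    B ↦ CB
    D ↦ BD
    C ↦ D  (constrained at step 2)

A->BA, B->CB, C->D, D->BD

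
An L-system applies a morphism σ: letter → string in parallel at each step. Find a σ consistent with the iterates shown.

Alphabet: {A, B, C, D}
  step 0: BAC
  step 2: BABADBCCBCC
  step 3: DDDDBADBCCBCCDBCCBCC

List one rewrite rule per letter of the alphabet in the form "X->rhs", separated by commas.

  step 2 ⇒ step 3: BABADBCCBCC ⇒ D·D·D·D·BA·D·BCC·BCC·D·BCC·BCC
    A ↦ D
    B ↦ D
    C ↦ BCC
    D ↦ BA

A->D, B->D, C->BCC, D->BA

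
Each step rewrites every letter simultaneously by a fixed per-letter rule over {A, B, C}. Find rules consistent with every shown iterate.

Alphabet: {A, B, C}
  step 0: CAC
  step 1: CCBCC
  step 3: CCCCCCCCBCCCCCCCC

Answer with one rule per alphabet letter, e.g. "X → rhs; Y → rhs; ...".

  step 0 ⇒ step 1: CAC ⇒ CC·B·CC
    A ↦ B
    C ↦ CC
    B ↦ A  (constrained at step 1)

A->B, B->A, C->CC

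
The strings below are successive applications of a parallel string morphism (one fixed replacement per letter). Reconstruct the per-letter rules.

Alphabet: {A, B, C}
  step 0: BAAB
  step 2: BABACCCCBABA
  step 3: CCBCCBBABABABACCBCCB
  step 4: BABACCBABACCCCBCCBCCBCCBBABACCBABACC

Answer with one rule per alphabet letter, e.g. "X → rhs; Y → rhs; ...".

  step 3 ⇒ step 4: CCBCCBBABABABACCBCCB ⇒ BA·BA·CC·BA·BA·CC·CC·B·CC·B·CC·B·CC·B·BA·BA·CC·BA·BA·CC
    A ↦ B
    B ↦ CC
    C ↦ BA

A->B, B->CC, C->BA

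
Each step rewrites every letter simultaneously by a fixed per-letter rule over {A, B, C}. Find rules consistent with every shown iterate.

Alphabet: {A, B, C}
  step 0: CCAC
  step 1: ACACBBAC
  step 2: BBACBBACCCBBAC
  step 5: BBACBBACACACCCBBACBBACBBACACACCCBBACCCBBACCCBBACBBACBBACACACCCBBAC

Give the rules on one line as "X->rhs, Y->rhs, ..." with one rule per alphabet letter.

A->BB, B->C, C->AC

  step 1 ⇒ step 2: ACACBBAC ⇒ BB·AC·BB·AC·C·C·BB·AC
    A ↦ BB
    B ↦ C
    C ↦ AC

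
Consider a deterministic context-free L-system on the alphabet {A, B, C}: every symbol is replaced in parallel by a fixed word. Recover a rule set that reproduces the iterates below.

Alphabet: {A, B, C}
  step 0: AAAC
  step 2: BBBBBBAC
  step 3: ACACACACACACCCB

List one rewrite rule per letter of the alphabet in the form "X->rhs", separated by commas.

A->CC, B->AC, C->B

  step 2 ⇒ step 3: BBBBBBAC ⇒ AC·AC·AC·AC·AC·AC·CC·B
    A ↦ CC
    B ↦ AC
    C ↦ B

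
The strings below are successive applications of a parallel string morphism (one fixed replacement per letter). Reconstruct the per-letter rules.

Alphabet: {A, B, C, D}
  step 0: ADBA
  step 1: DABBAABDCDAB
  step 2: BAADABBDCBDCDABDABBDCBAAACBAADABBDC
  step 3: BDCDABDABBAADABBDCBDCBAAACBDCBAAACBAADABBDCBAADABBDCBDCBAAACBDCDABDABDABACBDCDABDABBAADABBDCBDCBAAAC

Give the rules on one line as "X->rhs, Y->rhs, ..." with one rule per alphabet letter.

A->DAB, B->BDC, C->AC, D->BAA

  step 2 ⇒ step 3: BAADABBDCBDCDABDABBDCBAAACBAADABBDC ⇒ BDC·DAB·DAB·BAA·DAB·BDC·BDC·BAA·AC·BDC·BAA·AC·BAA·DAB·BDC·BAA·DAB·BDC·BDC·BAA·AC·BDC·DAB·DAB·DAB·AC·BDC·DAB·DAB·BAA·DAB·BDC·BDC·BAA·AC
    A ↦ DAB
    B ↦ BDC
    C ↦ AC
    D ↦ BAA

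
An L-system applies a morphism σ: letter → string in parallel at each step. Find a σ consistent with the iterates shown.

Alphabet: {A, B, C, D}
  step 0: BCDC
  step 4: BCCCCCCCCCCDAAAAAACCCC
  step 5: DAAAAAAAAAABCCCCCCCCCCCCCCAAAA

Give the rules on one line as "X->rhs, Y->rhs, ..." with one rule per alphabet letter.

A->CC, B->D, C->A, D->BCC

  step 4 ⇒ step 5: BCCCCCCCCCCDAAAAAACCCC ⇒ D·A·A·A·A·A·A·A·A·A·A·BCC·CC·CC·CC·CC·CC·CC·A·A·A·A
    A ↦ CC
    B ↦ D
    C ↦ A
    D ↦ BCC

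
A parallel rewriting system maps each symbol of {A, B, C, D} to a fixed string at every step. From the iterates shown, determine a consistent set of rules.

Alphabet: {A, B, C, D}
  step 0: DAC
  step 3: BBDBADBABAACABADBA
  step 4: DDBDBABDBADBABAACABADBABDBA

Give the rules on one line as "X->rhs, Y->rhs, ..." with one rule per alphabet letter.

A->BA, B->D, C->ACA, D->B

  step 3 ⇒ step 4: BBDBADBABAACABADBA ⇒ D·D·B·D·BA·B·D·BA·D·BA·BA·ACA·BA·D·BA·B·D·BA
    A ↦ BA
    B ↦ D
    C ↦ ACA
    D ↦ B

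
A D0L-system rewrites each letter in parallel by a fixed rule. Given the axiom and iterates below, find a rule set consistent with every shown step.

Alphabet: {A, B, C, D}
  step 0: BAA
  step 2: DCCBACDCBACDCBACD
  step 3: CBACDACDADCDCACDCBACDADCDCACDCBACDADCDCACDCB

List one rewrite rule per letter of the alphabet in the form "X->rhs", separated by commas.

  step 2 ⇒ step 3: DCCBACDCBACDCBACD ⇒ CB·ACD·ACD·ADC·DC·ACD·CB·ACD·ADC·DC·ACD·CB·ACD·ADC·DC·ACD·CB
    A ↦ DC
    B ↦ ADC
    C ↦ ACD
    D ↦ CB

A->DC, B->ADC, C->ACD, D->CB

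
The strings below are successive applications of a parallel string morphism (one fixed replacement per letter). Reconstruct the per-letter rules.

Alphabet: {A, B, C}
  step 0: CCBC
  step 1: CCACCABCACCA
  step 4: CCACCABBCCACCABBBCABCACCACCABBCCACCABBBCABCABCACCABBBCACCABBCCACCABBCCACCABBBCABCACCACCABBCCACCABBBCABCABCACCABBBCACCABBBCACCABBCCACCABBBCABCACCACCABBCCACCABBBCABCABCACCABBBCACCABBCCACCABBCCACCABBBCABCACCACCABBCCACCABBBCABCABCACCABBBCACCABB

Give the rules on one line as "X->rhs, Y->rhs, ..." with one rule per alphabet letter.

  step 0 ⇒ step 1: CCBC ⇒ CCA·CCA·BCA·CCA
    B ↦ BCA
    C ↦ CCA
    A ↦ BB  (constrained at step 1)

A->BB, B->BCA, C->CCA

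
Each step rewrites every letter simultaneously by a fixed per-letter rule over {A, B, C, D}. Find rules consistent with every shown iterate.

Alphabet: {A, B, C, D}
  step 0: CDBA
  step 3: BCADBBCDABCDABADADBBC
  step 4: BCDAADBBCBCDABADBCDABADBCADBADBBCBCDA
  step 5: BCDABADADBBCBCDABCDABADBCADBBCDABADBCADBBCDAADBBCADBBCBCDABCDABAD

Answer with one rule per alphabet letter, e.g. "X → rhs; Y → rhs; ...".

A->AD, B->BC, C->DA, D->B

  step 4 ⇒ step 5: BCDAADBBCBCDABADBCDABADBCADBADBBCBCDA ⇒ BC·DA·B·AD·AD·B·BC·BC·DA·BC·DA·B·AD·BC·AD·B·BC·DA·B·AD·BC·AD·B·BC·DA·AD·B·BC·AD·B·BC·BC·DA·BC·DA·B·AD
    A ↦ AD
    B ↦ BC
    C ↦ DA
    D ↦ B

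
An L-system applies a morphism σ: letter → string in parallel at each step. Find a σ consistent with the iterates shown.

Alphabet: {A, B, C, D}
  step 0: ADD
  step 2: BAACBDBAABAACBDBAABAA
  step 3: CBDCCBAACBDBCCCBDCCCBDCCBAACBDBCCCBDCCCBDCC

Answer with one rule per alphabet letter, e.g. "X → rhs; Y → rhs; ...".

A->C, B->CBD, C->BAA, D->BCC

  step 2 ⇒ step 3: BAACBDBAABAACBDBAABAA ⇒ CBD·C·C·BAA·CBD·BCC·CBD·C·C·CBD·C·C·BAA·CBD·BCC·CBD·C·C·CBD·C·C
    A ↦ C
    B ↦ CBD
    C ↦ BAA
    D ↦ BCC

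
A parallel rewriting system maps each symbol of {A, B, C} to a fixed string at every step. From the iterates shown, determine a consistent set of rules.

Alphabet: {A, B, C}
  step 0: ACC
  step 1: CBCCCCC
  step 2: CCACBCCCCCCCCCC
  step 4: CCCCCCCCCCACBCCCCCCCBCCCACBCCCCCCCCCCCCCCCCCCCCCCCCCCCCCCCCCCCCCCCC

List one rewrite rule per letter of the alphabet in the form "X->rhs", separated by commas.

A->CBC, B->ACB, C->CC

  step 1 ⇒ step 2: CBCCCCC ⇒ CC·ACB·CC·CC·CC·CC·CC
    B ↦ ACB
    C ↦ CC
  step 0 ⇒ step 1: ACC ⇒ CBC·CC·CC
    A ↦ CBC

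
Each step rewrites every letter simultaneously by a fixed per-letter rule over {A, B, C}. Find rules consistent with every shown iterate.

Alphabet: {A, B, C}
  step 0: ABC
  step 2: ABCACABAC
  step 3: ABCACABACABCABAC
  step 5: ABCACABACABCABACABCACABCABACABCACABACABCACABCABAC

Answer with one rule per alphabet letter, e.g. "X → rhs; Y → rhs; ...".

A->AB, B->C, C->AC

  step 2 ⇒ step 3: ABCACABAC ⇒ AB·C·AC·AB·AC·AB·C·AB·AC
    A ↦ AB
    B ↦ C
    C ↦ AC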